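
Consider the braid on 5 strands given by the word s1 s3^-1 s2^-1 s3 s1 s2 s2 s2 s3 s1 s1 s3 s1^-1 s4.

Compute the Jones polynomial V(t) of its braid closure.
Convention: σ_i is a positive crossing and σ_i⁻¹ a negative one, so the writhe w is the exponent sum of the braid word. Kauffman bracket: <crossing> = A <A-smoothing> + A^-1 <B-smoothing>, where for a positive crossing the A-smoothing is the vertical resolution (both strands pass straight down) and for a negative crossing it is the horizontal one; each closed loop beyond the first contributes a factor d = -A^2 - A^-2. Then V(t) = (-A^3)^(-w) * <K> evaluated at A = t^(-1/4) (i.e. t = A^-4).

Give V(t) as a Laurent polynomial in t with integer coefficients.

The presented braid s1 s3^-1 s2^-1 s3 s1 s2 s2 s2 s3 s1 s1 s3 s1^-1 s4 on 5 strands reduces by inverse Markov moves (closure unchanged at each step):
  Destabilize: the word has the form β·s4 where s4 occurs only as the final letter (β ∈ B_4); drop it and the last strand → 4 strands.
  Deconjugate: the word is γ·β·γ⁻¹ with γ = s1 s3^-1 (prefix) and γ⁻¹ = s3 s1^-1 (suffix); strip both.
Reduced to β = s2^-1 s3 s1 s2 s2 s2 s3 s1 s1 on 4 strands, 9 crossings.
Compute on β:
Braid: s2^-1 s3 s1 s2 s2 s2 s3 s1 s1 on 4 strands, 9 crossings.
Writhe w = (#positive) - (#negative) = 8 - 1 = 7.
Computing the Kauffman bracket via state sum. There are 2^9 = 512 states.
Each crossing splits two ways (0=vertical, 1=horizontal). The state's weight is A^(#A-smoothings - #B-smoothings) * d^(loops - 1).
Tabulate the states by total A-exponent and number of loops L (A-exp: L × count):
  A^9: L=3 ×1
  A^7: L=2 ×5, L=4 ×4
  A^5: L=1 ×6, L=3 ×27, L=5 ×3
  A^3: L=2 ×57, L=4 ×26, L=6 ×1
  A^1: L=1 ×39, L=3 ×77, L=5 ×10
  A^-1: L=2 ×81, L=4 ×44, L=6 ×1
  A^-3: L=3 ×73, L=5 ×11
  A^-5: L=4 ×35, L=6 ×1
  A^-7: L=5 ×9
  A^-9: L=6 ×1
Each group contributes A^e * Σ count * d^(L-1):
Powers of d = -A^2 - A^-2: d^2 = A^4 + 2 + A^-4; d^3 = -A^6 - 3*A^2 - 3*A^-2 - A^-6; d^4 = A^8 + 4*A^4 + 6 + 4*A^-4 + A^-8; d^5 = -A^10 - 5*A^6 - 10*A^2 - 10*A^-2 - 5*A^-6 - A^-10.
  A^9 * (d^2) = A^13 + 2*A^9 + A^5
  A^7 * (5*d + 4*d^3) = -4*A^13 - 17*A^9 - 17*A^5 - 4*A
  A^5 * (6 + 27*d^2 + 3*d^4) = 3*A^13 + 39*A^9 + 78*A^5 + 39*A + 3*A^-3
  A^3 * (57*d + 26*d^3 + d^5) = -A^13 - 31*A^9 - 145*A^5 - 145*A - 31*A^-3 - A^-7
  A^1 * (39 + 77*d^2 + 10*d^4) = 10*A^9 + 117*A^5 + 253*A + 117*A^-3 + 10*A^-7
  A^-1 * (81*d + 44*d^3 + d^5) = -A^9 - 49*A^5 - 223*A - 223*A^-3 - 49*A^-7 - A^-11
  A^-3 * (73*d^2 + 11*d^4) = 11*A^5 + 117*A + 212*A^-3 + 117*A^-7 + 11*A^-11
  A^-5 * (35*d^3 + d^5) = -A^5 - 40*A - 115*A^-3 - 115*A^-7 - 40*A^-11 - A^-15
  A^-7 * (9*d^4) = 9*A + 36*A^-3 + 54*A^-7 + 36*A^-11 + 9*A^-15
  A^-9 * (d^5) = -A - 5*A^-3 - 10*A^-7 - 10*A^-11 - 5*A^-15 - A^-19
Summing the groups: <K> = -A^13 + 2*A^9 - 5*A^5 + 5*A - 6*A^-3 + 6*A^-7 - 4*A^-11 + 3*A^-15 - A^-19
Normalise by the writhe: (-A^3)^(-w) = (-A^3)^(-7) = -A^-21, so f(A) = -A^-21 * <K> = A^-8 - 2*A^-12 + 5*A^-16 - 5*A^-20 + 6*A^-24 - 6*A^-28 + 4*A^-32 - 3*A^-36 + A^-40.
Substitute A = t^(-1/4), i.e. A^e → t^(-e/4): V(t) = t^10 - 3*t^9 + 4*t^8 - 6*t^7 + 6*t^6 - 5*t^5 + 5*t^4 - 2*t^3 + t^2

Answer: t^10 - 3*t^9 + 4*t^8 - 6*t^7 + 6*t^6 - 5*t^5 + 5*t^4 - 2*t^3 + t^2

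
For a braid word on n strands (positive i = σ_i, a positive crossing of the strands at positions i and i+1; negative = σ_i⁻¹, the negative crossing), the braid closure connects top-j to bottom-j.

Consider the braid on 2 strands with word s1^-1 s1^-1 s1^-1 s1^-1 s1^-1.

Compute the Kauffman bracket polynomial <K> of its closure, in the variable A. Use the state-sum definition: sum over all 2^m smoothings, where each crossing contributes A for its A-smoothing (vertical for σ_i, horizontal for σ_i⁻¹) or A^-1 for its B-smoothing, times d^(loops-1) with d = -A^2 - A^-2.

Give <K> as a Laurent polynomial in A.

Braid: s1^-1 s1^-1 s1^-1 s1^-1 s1^-1 on 2 strands, 5 crossings.
Writhe w = (#positive) - (#negative) = 0 - 5 = -5.
Computing the Kauffman bracket via state sum. There are 2^5 = 32 states.
Each crossing splits two ways (0=vertical, 1=horizontal). The state's weight is A^(#A-smoothings - #B-smoothings) * d^(loops - 1).
  state 00000: A-exp=-5, loops=2, term = A^-5 * d^1
  state 00001: A-exp=-3, loops=1, term = A^-3 * d^0
  state 00010: A-exp=-3, loops=1, term = A^-3 * d^0
  state 00011: A-exp=-1, loops=2, term = A^-1 * d^1
  state 00100: A-exp=-3, loops=1, term = A^-3 * d^0
  state 00101: A-exp=-1, loops=2, term = A^-1 * d^1
  state 00110: A-exp=-1, loops=2, term = A^-1 * d^1
  state 00111: A-exp=+1, loops=3, term = A^1 * d^2
  state 01000: A-exp=-3, loops=1, term = A^-3 * d^0
  state 01001: A-exp=-1, loops=2, term = A^-1 * d^1
  state 01010: A-exp=-1, loops=2, term = A^-1 * d^1
  state 01011: A-exp=+1, loops=3, term = A^1 * d^2
  state 01100: A-exp=-1, loops=2, term = A^-1 * d^1
  state 01101: A-exp=+1, loops=3, term = A^1 * d^2
  state 01110: A-exp=+1, loops=3, term = A^1 * d^2
  state 01111: A-exp=+3, loops=4, term = A^3 * d^3
  state 10000: A-exp=-3, loops=1, term = A^-3 * d^0
  state 10001: A-exp=-1, loops=2, term = A^-1 * d^1
  state 10010: A-exp=-1, loops=2, term = A^-1 * d^1
  state 10011: A-exp=+1, loops=3, term = A^1 * d^2
  state 10100: A-exp=-1, loops=2, term = A^-1 * d^1
  state 10101: A-exp=+1, loops=3, term = A^1 * d^2
  state 10110: A-exp=+1, loops=3, term = A^1 * d^2
  state 10111: A-exp=+3, loops=4, term = A^3 * d^3
  state 11000: A-exp=-1, loops=2, term = A^-1 * d^1
  state 11001: A-exp=+1, loops=3, term = A^1 * d^2
  state 11010: A-exp=+1, loops=3, term = A^1 * d^2
  state 11011: A-exp=+3, loops=4, term = A^3 * d^3
  state 11100: A-exp=+1, loops=3, term = A^1 * d^2
  state 11101: A-exp=+3, loops=4, term = A^3 * d^3
  state 11110: A-exp=+3, loops=4, term = A^3 * d^3
  state 11111: A-exp=+5, loops=5, term = A^5 * d^4
Collect the terms by A-exponent (count of states per loop number):
Powers of d = -A^2 - A^-2: d^2 = A^4 + 2 + A^-4; d^3 = -A^6 - 3*A^2 - 3*A^-2 - A^-6; d^4 = A^8 + 4*A^4 + 6 + 4*A^-4 + A^-8.
  A^5 * (d^4) = A^13 + 4*A^9 + 6*A^5 + 4*A + A^-3
  A^3 * (5*d^3) = -5*A^9 - 15*A^5 - 15*A - 5*A^-3
  A^1 * (10*d^2) = 10*A^5 + 20*A + 10*A^-3
  A^-1 * (10*d) = -10*A - 10*A^-3
  A^-3 * (5) = 5*A^-3
  A^-5 * (d) = -A^-3 - A^-7
Summing the groups: <K> = A^13 - A^9 + A^5 - A - A^-7

Answer: A^13 - A^9 + A^5 - A - A^-7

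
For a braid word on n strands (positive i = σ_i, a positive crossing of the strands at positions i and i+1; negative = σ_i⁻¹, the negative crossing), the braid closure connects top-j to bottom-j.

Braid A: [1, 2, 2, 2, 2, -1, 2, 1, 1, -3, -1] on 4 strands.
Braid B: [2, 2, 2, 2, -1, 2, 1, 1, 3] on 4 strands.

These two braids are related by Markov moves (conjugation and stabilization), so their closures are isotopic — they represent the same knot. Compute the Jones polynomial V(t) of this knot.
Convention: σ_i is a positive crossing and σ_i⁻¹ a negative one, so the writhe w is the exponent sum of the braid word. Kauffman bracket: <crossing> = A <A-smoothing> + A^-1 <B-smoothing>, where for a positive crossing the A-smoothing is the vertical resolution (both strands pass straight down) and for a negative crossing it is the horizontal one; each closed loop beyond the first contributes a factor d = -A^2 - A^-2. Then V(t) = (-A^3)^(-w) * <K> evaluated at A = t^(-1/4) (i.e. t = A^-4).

Markov-equivalent braids have isotopic closures, hence identical knot invariants. Strip the Markov moves from each word to reach a common short braid β, then compute V(t) once on β.
Braid A: s1 s2 s2 s2 s2 s1^-1 s2 s1 s1 s3^-1 s1^-1 on 4 strands reduces by inverse Markov moves (closure unchanged at each step):
  Deconjugate: the word is γ·β·γ⁻¹ with γ = s1 (prefix) and γ⁻¹ = s1^-1 (suffix); strip both.
  Destabilize: the word has the form β·s3^-1 where s3^-1 occurs only as the final letter (β ∈ B_3); drop it and the last strand → 3 strands.
Reduced to β = s2 s2 s2 s2 s1^-1 s2 s1 s1 on 3 strands, 8 crossings.
Braid B: s2 s2 s2 s2 s1^-1 s2 s1 s1 s3 on 4 strands reduces by inverse Markov moves (closure unchanged at each step):
  Destabilize: the word has the form β·s3 where s3 occurs only as the final letter (β ∈ B_3); drop it and the last strand → 3 strands.
Reduced to β = s2 s2 s2 s2 s1^-1 s2 s1 s1 on 3 strands, 8 crossings.
Both give the same β = s2 s2 s2 s2 s1^-1 s2 s1 s1 on 3 strands, so one state sum suffices:
Braid: s2 s2 s2 s2 s1^-1 s2 s1 s1 on 3 strands, 8 crossings.
Writhe w = (#positive) - (#negative) = 7 - 1 = 6.
Enumerate smoothing states for the bracket polynomial. There are 2^8 = 256 states.
For each crossing: s=0 is the vertical smoothing, s=1 horizontal. Crossing k contributes A^(sign_k * (1 - 2*s_k)); loop factor d = -A^2 - A^-2.
Tabulate the states by total A-exponent and number of loops L (A-exp: L × count):
  A^8: L=2 ×1
  A^6: L=1 ×5, L=3 ×3
  A^4: L=2 ×27, L=4 ×1
  A^2: L=1 ×18, L=3 ×38
  A^0: L=2 ×41, L=4 ×29
  A^-2: L=3 ×44, L=5 ×12
  A^-4: L=4 ×26, L=6 ×2
  A^-6: L=5 ×8
  A^-8: L=6 ×1
Each group contributes A^e * Σ count * d^(L-1):
Powers of d = -A^2 - A^-2: d^2 = A^4 + 2 + A^-4; d^3 = -A^6 - 3*A^2 - 3*A^-2 - A^-6; d^4 = A^8 + 4*A^4 + 6 + 4*A^-4 + A^-8; d^5 = -A^10 - 5*A^6 - 10*A^2 - 10*A^-2 - 5*A^-6 - A^-10.
  A^8 * (d) = -A^10 - A^6
  A^6 * (5 + 3*d^2) = 3*A^10 + 11*A^6 + 3*A^2
  A^4 * (27*d + d^3) = -A^10 - 30*A^6 - 30*A^2 - A^-2
  A^2 * (18 + 38*d^2) = 38*A^6 + 94*A^2 + 38*A^-2
  A^0 * (41*d + 29*d^3) = -29*A^6 - 128*A^2 - 128*A^-2 - 29*A^-6
  A^-2 * (44*d^2 + 12*d^4) = 12*A^6 + 92*A^2 + 160*A^-2 + 92*A^-6 + 12*A^-10
  A^-4 * (26*d^3 + 2*d^5) = -2*A^6 - 36*A^2 - 98*A^-2 - 98*A^-6 - 36*A^-10 - 2*A^-14
  A^-6 * (8*d^4) = 8*A^2 + 32*A^-2 + 48*A^-6 + 32*A^-10 + 8*A^-14
  A^-8 * (d^5) = -A^2 - 5*A^-2 - 10*A^-6 - 10*A^-10 - 5*A^-14 - A^-18
Summing the groups: <K> = A^10 - A^6 + 2*A^2 - 2*A^-2 + 3*A^-6 - 2*A^-10 + A^-14 - A^-18
Normalise by the writhe: (-A^3)^(-w) = (-A^3)^(-6) = A^-18, so f(A) = A^-18 * <K> = A^-8 - A^-12 + 2*A^-16 - 2*A^-20 + 3*A^-24 - 2*A^-28 + A^-32 - A^-36.
Substitute A = t^(-1/4), i.e. A^e → t^(-e/4): V(t) = -t^9 + t^8 - 2*t^7 + 3*t^6 - 2*t^5 + 2*t^4 - t^3 + t^2

Answer: -t^9 + t^8 - 2*t^7 + 3*t^6 - 2*t^5 + 2*t^4 - t^3 + t^2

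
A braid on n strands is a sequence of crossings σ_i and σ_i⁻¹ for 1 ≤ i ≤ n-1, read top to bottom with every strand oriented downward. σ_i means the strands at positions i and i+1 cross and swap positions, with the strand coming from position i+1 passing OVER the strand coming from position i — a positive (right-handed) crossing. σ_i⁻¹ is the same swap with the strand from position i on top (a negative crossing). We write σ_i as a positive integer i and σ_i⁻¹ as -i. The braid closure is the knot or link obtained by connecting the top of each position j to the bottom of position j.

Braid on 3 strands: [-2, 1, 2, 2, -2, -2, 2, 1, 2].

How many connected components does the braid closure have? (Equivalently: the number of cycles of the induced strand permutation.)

2

Derivation:
Track the strand permutation on 3 strands, starting from identity.
  step 1: s2^-1 swaps positions 2,3 -> [1 3 2]
  step 2: s1 swaps positions 1,2 -> [3 1 2]
  step 3: s2 swaps positions 2,3 -> [3 2 1]
  step 4: s2 swaps positions 2,3 -> [3 1 2]
  step 5: s2^-1 swaps positions 2,3 -> [3 2 1]
  step 6: s2^-1 swaps positions 2,3 -> [3 1 2]
  step 7: s2 swaps positions 2,3 -> [3 2 1]
  step 8: s1 swaps positions 1,2 -> [2 3 1]
  step 9: s2 swaps positions 2,3 -> [2 1 3]
Final permutation (position -> original strand): [2 1 3]
Closure components = cycle count of this permutation = 2.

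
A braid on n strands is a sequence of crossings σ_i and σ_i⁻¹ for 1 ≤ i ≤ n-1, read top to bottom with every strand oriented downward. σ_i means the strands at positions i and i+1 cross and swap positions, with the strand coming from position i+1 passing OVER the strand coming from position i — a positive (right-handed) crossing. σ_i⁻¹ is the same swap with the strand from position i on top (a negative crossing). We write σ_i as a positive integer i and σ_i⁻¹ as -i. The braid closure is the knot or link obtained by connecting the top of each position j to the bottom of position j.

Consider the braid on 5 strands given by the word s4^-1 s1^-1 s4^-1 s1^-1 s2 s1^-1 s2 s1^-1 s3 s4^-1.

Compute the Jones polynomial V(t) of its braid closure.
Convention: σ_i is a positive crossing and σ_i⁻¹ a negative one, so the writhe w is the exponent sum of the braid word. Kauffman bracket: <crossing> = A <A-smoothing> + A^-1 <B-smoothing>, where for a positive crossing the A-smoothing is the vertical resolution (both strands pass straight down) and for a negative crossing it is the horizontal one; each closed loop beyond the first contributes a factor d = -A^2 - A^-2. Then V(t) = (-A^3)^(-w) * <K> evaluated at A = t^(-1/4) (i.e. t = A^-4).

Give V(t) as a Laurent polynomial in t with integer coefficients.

1 - t^-1 + 3*t^-2 - 4*t^-3 + 5*t^-4 - 6*t^-5 + 5*t^-6 - 4*t^-7 + 3*t^-8 - t^-9

Derivation:
Braid: s4^-1 s1^-1 s4^-1 s1^-1 s2 s1^-1 s2 s1^-1 s3 s4^-1 on 5 strands, 10 crossings.
Writhe w = (#positive) - (#negative) = 3 - 7 = -4.
Enumerate smoothing states for the bracket polynomial. There are 2^10 = 1024 states.
For each crossing: s=0 is the vertical smoothing, s=1 horizontal. Crossing k contributes A^(sign_k * (1 - 2*s_k)); loop factor d = -A^2 - A^-2.
Tabulate the states by total A-exponent and number of loops L (A-exp: L × count):
  A^10: L=8 ×1
  A^8: L=7 ×10
  A^6: L=6 ×45
  A^4: L=5 ×118, L=7 ×2
  A^2: L=4 ×195, L=6 ×15
  A^0: L=3 ×203, L=5 ×49
  A^-2: L=2 ×123, L=4 ×85, L=6 ×2
  A^-4: L=1 ×33, L=3 ×78, L=5 ×9
  A^-6: L=2 ×29, L=4 ×16
  A^-8: L=3 ×9, L=5 ×1
  A^-10: L=4 ×1
Each group contributes A^e * Σ count * d^(L-1):
Powers of d = -A^2 - A^-2: d^2 = A^4 + 2 + A^-4; d^3 = -A^6 - 3*A^2 - 3*A^-2 - A^-6; d^4 = A^8 + 4*A^4 + 6 + 4*A^-4 + A^-8; d^5 = -A^10 - 5*A^6 - 10*A^2 - 10*A^-2 - 5*A^-6 - A^-10; d^6 = A^12 + 6*A^8 + 15*A^4 + 20 + 15*A^-4 + 6*A^-8 + A^-12; d^7 = -A^14 - 7*A^10 - 21*A^6 - 35*A^2 - 35*A^-2 - 21*A^-6 - 7*A^-10 - A^-14.
  A^10 * (d^7) = -A^24 - 7*A^20 - 21*A^16 - 35*A^12 - 35*A^8 - 21*A^4 - 7 - A^-4
  A^8 * (10*d^6) = 10*A^20 + 60*A^16 + 150*A^12 + 200*A^8 + 150*A^4 + 60 + 10*A^-4
  A^6 * (45*d^5) = -45*A^16 - 225*A^12 - 450*A^8 - 450*A^4 - 225 - 45*A^-4
  A^4 * (118*d^4 + 2*d^6) = 2*A^16 + 130*A^12 + 502*A^8 + 748*A^4 + 502 + 130*A^-4 + 2*A^-8
  A^2 * (195*d^3 + 15*d^5) = -15*A^12 - 270*A^8 - 735*A^4 - 735 - 270*A^-4 - 15*A^-8
  A^0 * (203*d^2 + 49*d^4) = 49*A^8 + 399*A^4 + 700 + 399*A^-4 + 49*A^-8
  A^-2 * (123*d + 85*d^3 + 2*d^5) = -2*A^8 - 95*A^4 - 398 - 398*A^-4 - 95*A^-8 - 2*A^-12
  A^-4 * (33 + 78*d^2 + 9*d^4) = 9*A^4 + 114 + 243*A^-4 + 114*A^-8 + 9*A^-12
  A^-6 * (29*d + 16*d^3) = -16 - 77*A^-4 - 77*A^-8 - 16*A^-12
  A^-8 * (9*d^2 + d^4) = 1 + 13*A^-4 + 24*A^-8 + 13*A^-12 + A^-16
  A^-10 * (d^3) = -A^-4 - 3*A^-8 - 3*A^-12 - A^-16
Summing the groups: <K> = -A^24 + 3*A^20 - 4*A^16 + 5*A^12 - 6*A^8 + 5*A^4 - 4 + 3*A^-4 - A^-8 + A^-12
Normalise by the writhe: (-A^3)^(-w) = (-A^3)^(4) = A^12, so f(A) = A^12 * <K> = -A^36 + 3*A^32 - 4*A^28 + 5*A^24 - 6*A^20 + 5*A^16 - 4*A^12 + 3*A^8 - A^4 + 1.
Substitute A = t^(-1/4), i.e. A^e → t^(-e/4): V(t) = 1 - t^-1 + 3*t^-2 - 4*t^-3 + 5*t^-4 - 6*t^-5 + 5*t^-6 - 4*t^-7 + 3*t^-8 - t^-9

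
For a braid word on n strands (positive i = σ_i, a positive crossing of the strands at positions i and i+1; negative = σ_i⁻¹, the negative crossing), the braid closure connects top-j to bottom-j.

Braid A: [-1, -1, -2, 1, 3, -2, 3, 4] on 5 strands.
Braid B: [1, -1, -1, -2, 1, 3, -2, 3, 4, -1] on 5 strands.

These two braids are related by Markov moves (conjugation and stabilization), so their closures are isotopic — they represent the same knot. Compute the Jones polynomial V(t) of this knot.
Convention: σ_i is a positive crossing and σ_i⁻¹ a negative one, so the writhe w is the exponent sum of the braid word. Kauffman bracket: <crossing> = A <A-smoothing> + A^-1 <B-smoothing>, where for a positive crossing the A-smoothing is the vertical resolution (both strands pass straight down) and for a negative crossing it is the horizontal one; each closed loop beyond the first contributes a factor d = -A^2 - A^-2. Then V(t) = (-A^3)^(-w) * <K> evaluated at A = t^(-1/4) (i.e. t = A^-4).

t^2 - t + 2 - 2*t^-1 + t^-2 - t^-3 + t^-4

Derivation:
Markov-equivalent braids have isotopic closures, hence identical knot invariants. Strip the Markov moves from each word to reach a common short braid β, then compute V(t) once on β.
Braid A: s1^-1 s1^-1 s2^-1 s1 s3 s2^-1 s3 s4 on 5 strands reduces by inverse Markov moves (closure unchanged at each step):
  Destabilize: the word has the form β·s4 where s4 occurs only as the final letter (β ∈ B_4); drop it and the last strand → 4 strands.
Reduced to β = s1^-1 s1^-1 s2^-1 s1 s3 s2^-1 s3 on 4 strands, 7 crossings.
Braid B: s1 s1^-1 s1^-1 s2^-1 s1 s3 s2^-1 s3 s4 s1^-1 on 5 strands reduces by inverse Markov moves (closure unchanged at each step):
  Deconjugate: the word is γ·β·γ⁻¹ with γ = s1 (prefix) and γ⁻¹ = s1^-1 (suffix); strip both.
  Destabilize: the word has the form β·s4 where s4 occurs only as the final letter (β ∈ B_4); drop it and the last strand → 4 strands.
Reduced to β = s1^-1 s1^-1 s2^-1 s1 s3 s2^-1 s3 on 4 strands, 7 crossings.
Both give the same β = s1^-1 s1^-1 s2^-1 s1 s3 s2^-1 s3 on 4 strands, so one state sum suffices:
Braid: s1^-1 s1^-1 s2^-1 s1 s3 s2^-1 s3 on 4 strands, 7 crossings.
Writhe w = (#positive) - (#negative) = 3 - 4 = -1.
Enumerate smoothing states for the bracket polynomial. There are 2^7 = 128 states.
Smooth each crossing (0=||, 1=⌣⌢); contribution A^(Σ sign_k(1-2s_k)) * d^(L-1).
Tabulate the states by total A-exponent and number of loops L (A-exp: L × count):
  A^7: L=4 ×1
  A^5: L=3 ×7
  A^3: L=2 ×17, L=4 ×4
  A^1: L=1 ×14, L=3 ×20, L=5 ×1
  A^-1: L=2 ×27, L=4 ×8
  A^-3: L=1 ×5, L=3 ×15, L=5 ×1
  A^-5: L=2 ×4, L=4 ×3
  A^-7: L=3 ×1
Each group contributes A^e * Σ count * d^(L-1):
Powers of d = -A^2 - A^-2: d^2 = A^4 + 2 + A^-4; d^3 = -A^6 - 3*A^2 - 3*A^-2 - A^-6; d^4 = A^8 + 4*A^4 + 6 + 4*A^-4 + A^-8.
  A^7 * (d^3) = -A^13 - 3*A^9 - 3*A^5 - A
  A^5 * (7*d^2) = 7*A^9 + 14*A^5 + 7*A
  A^3 * (17*d + 4*d^3) = -4*A^9 - 29*A^5 - 29*A - 4*A^-3
  A^1 * (14 + 20*d^2 + d^4) = A^9 + 24*A^5 + 60*A + 24*A^-3 + A^-7
  A^-1 * (27*d + 8*d^3) = -8*A^5 - 51*A - 51*A^-3 - 8*A^-7
  A^-3 * (5 + 15*d^2 + d^4) = A^5 + 19*A + 41*A^-3 + 19*A^-7 + A^-11
  A^-5 * (4*d + 3*d^3) = -3*A - 13*A^-3 - 13*A^-7 - 3*A^-11
  A^-7 * (d^2) = A^-3 + 2*A^-7 + A^-11
Summing the groups: <K> = -A^13 + A^9 - A^5 + 2*A - 2*A^-3 + A^-7 - A^-11
Normalise by the writhe: (-A^3)^(-w) = (-A^3)^(1) = -A^3, so f(A) = -A^3 * <K> = A^16 - A^12 + A^8 - 2*A^4 + 2 - A^-4 + A^-8.
Substitute A = t^(-1/4), i.e. A^e → t^(-e/4): V(t) = t^2 - t + 2 - 2*t^-1 + t^-2 - t^-3 + t^-4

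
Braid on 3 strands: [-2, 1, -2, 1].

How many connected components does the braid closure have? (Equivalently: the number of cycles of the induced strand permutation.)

Track the strand permutation on 3 strands, starting from identity.
  step 1: s2^-1 swaps positions 2,3 -> [1 3 2]
  step 2: s1 swaps positions 1,2 -> [3 1 2]
  step 3: s2^-1 swaps positions 2,3 -> [3 2 1]
  step 4: s1 swaps positions 1,2 -> [2 3 1]
Final permutation (position -> original strand): [2 3 1]
Closure components = cycle count of this permutation = 1.

Answer: 1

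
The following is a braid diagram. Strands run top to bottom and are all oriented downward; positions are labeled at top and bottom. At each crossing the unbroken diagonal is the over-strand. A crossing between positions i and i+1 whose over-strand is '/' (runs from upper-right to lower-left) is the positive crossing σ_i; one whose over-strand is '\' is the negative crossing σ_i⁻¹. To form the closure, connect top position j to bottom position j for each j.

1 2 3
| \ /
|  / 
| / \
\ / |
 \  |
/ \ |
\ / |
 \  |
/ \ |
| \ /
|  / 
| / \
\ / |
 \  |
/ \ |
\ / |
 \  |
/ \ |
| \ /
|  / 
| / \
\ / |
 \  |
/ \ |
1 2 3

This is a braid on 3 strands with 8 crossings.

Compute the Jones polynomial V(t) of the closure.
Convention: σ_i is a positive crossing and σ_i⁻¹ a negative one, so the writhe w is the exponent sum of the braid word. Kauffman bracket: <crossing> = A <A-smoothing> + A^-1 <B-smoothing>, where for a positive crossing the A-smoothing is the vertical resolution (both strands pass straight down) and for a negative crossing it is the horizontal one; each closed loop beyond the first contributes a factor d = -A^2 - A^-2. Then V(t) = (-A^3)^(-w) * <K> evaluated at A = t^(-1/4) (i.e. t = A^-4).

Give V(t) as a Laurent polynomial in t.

Reading the diagram top to bottom ('/'-over between positions i,i+1 = s_i, '\'-over = s_i^-1): braid word = s2 s1^-1 s1^-1 s2 s1^-1 s1^-1 s2 s1^-1.
Braid: s2 s1^-1 s1^-1 s2 s1^-1 s1^-1 s2 s1^-1 on 3 strands, 8 crossings.
Writhe w = (#positive) - (#negative) = 3 - 5 = -2.
Computing the Kauffman bracket via state sum. There are 2^8 = 256 states.
For each crossing: s=0 is the vertical smoothing, s=1 horizontal. Crossing k contributes A^(sign_k * (1 - 2*s_k)); loop factor d = -A^2 - A^-2.
Tabulate the states by total A-exponent and number of loops L (A-exp: L × count):
  A^8: L=6 ×1
  A^6: L=5 ×8
  A^4: L=4 ×28
  A^2: L=3 ×55, L=5 ×1
  A^0: L=2 ×63, L=4 ×7
  A^-2: L=1 ×35, L=3 ×21
  A^-4: L=2 ×26, L=4 ×2
  A^-6: L=3 ×8
  A^-8: L=4 ×1
Each group contributes A^e * Σ count * d^(L-1):
Powers of d = -A^2 - A^-2: d^2 = A^4 + 2 + A^-4; d^3 = -A^6 - 3*A^2 - 3*A^-2 - A^-6; d^4 = A^8 + 4*A^4 + 6 + 4*A^-4 + A^-8; d^5 = -A^10 - 5*A^6 - 10*A^2 - 10*A^-2 - 5*A^-6 - A^-10.
  A^8 * (d^5) = -A^18 - 5*A^14 - 10*A^10 - 10*A^6 - 5*A^2 - A^-2
  A^6 * (8*d^4) = 8*A^14 + 32*A^10 + 48*A^6 + 32*A^2 + 8*A^-2
  A^4 * (28*d^3) = -28*A^10 - 84*A^6 - 84*A^2 - 28*A^-2
  A^2 * (55*d^2 + d^4) = A^10 + 59*A^6 + 116*A^2 + 59*A^-2 + A^-6
  A^0 * (63*d + 7*d^3) = -7*A^6 - 84*A^2 - 84*A^-2 - 7*A^-6
  A^-2 * (35 + 21*d^2) = 21*A^2 + 77*A^-2 + 21*A^-6
  A^-4 * (26*d + 2*d^3) = -2*A^2 - 32*A^-2 - 32*A^-6 - 2*A^-10
  A^-6 * (8*d^2) = 8*A^-2 + 16*A^-6 + 8*A^-10
  A^-8 * (d^3) = -A^-2 - 3*A^-6 - 3*A^-10 - A^-14
Summing the groups: <K> = -A^18 + 3*A^14 - 5*A^10 + 6*A^6 - 6*A^2 + 6*A^-2 - 4*A^-6 + 3*A^-10 - A^-14
Normalise by the writhe: (-A^3)^(-w) = (-A^3)^(2) = A^6, so f(A) = A^6 * <K> = -A^24 + 3*A^20 - 5*A^16 + 6*A^12 - 6*A^8 + 6*A^4 - 4 + 3*A^-4 - A^-8.
Substitute A = t^(-1/4), i.e. A^e → t^(-e/4): V(t) = -t^2 + 3*t - 4 + 6*t^-1 - 6*t^-2 + 6*t^-3 - 5*t^-4 + 3*t^-5 - t^-6

Answer: -t^2 + 3*t - 4 + 6*t^-1 - 6*t^-2 + 6*t^-3 - 5*t^-4 + 3*t^-5 - t^-6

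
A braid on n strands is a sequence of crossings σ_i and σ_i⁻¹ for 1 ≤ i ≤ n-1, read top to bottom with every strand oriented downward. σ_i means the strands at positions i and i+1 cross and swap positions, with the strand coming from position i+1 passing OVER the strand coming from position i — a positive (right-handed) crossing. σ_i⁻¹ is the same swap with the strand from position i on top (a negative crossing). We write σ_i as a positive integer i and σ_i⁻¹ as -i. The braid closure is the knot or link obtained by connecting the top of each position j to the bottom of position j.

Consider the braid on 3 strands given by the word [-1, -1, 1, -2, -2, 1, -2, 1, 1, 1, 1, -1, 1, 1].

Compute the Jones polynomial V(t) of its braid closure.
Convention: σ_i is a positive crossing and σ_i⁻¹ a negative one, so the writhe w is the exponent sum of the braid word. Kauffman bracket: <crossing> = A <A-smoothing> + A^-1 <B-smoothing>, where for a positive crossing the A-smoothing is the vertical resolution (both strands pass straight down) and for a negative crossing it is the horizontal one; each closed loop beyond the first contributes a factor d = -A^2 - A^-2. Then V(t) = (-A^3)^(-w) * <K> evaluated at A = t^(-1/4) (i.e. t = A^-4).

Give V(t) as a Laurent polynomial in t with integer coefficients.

The presented braid s1^-1 s1^-1 s1 s2^-1 s2^-1 s1 s2^-1 s1 s1 s1 s1 s1^-1 s1 s1 on 3 strands reduces by inverse Markov moves (closure unchanged at each step):
  Deconjugate: the word is γ·β·γ⁻¹ with γ = s1^-1 (prefix) and γ⁻¹ = s1 (suffix); strip both.
  Deconjugate: the word is γ·β·γ⁻¹ with γ = s1^-1 (prefix) and γ⁻¹ = s1 (suffix); strip both.
  Deconjugate: the word is γ·β·γ⁻¹ with γ = s1 (prefix) and γ⁻¹ = s1^-1 (suffix); strip both.
Reduced to β = s2^-1 s2^-1 s1 s2^-1 s1 s1 s1 s1 on 3 strands, 8 crossings.
Compute on β:
Braid: s2^-1 s2^-1 s1 s2^-1 s1 s1 s1 s1 on 3 strands, 8 crossings.
Writhe w = (#positive) - (#negative) = 5 - 3 = 2.
Enumerate smoothing states for the bracket polynomial. There are 2^8 = 256 states.
Each crossing splits two ways (0=vertical, 1=horizontal). The state's weight is A^(#A-smoothings - #B-smoothings) * d^(loops - 1).
Tabulate the states by total A-exponent and number of loops L (A-exp: L × count):
  A^8: L=4 ×1
  A^6: L=3 ×8
  A^4: L=2 ×22, L=4 ×6
  A^2: L=1 ×23, L=3 ×29, L=5 ×4
  A^0: L=2 ×47, L=4 ×22, L=6 ×1
  A^-2: L=3 ×48, L=5 ×8
  A^-4: L=4 ×27, L=6 ×1
  A^-6: L=5 ×8
  A^-8: L=6 ×1
Each group contributes A^e * Σ count * d^(L-1):
Powers of d = -A^2 - A^-2: d^2 = A^4 + 2 + A^-4; d^3 = -A^6 - 3*A^2 - 3*A^-2 - A^-6; d^4 = A^8 + 4*A^4 + 6 + 4*A^-4 + A^-8; d^5 = -A^10 - 5*A^6 - 10*A^2 - 10*A^-2 - 5*A^-6 - A^-10.
  A^8 * (d^3) = -A^14 - 3*A^10 - 3*A^6 - A^2
  A^6 * (8*d^2) = 8*A^10 + 16*A^6 + 8*A^2
  A^4 * (22*d + 6*d^3) = -6*A^10 - 40*A^6 - 40*A^2 - 6*A^-2
  A^2 * (23 + 29*d^2 + 4*d^4) = 4*A^10 + 45*A^6 + 105*A^2 + 45*A^-2 + 4*A^-6
  A^0 * (47*d + 22*d^3 + d^5) = -A^10 - 27*A^6 - 123*A^2 - 123*A^-2 - 27*A^-6 - A^-10
  A^-2 * (48*d^2 + 8*d^4) = 8*A^6 + 80*A^2 + 144*A^-2 + 80*A^-6 + 8*A^-10
  A^-4 * (27*d^3 + d^5) = -A^6 - 32*A^2 - 91*A^-2 - 91*A^-6 - 32*A^-10 - A^-14
  A^-6 * (8*d^4) = 8*A^2 + 32*A^-2 + 48*A^-6 + 32*A^-10 + 8*A^-14
  A^-8 * (d^5) = -A^2 - 5*A^-2 - 10*A^-6 - 10*A^-10 - 5*A^-14 - A^-18
Summing the groups: <K> = -A^14 + 2*A^10 - 2*A^6 + 4*A^2 - 4*A^-2 + 4*A^-6 - 3*A^-10 + 2*A^-14 - A^-18
Normalise by the writhe: (-A^3)^(-w) = (-A^3)^(-2) = A^-6, so f(A) = A^-6 * <K> = -A^8 + 2*A^4 - 2 + 4*A^-4 - 4*A^-8 + 4*A^-12 - 3*A^-16 + 2*A^-20 - A^-24.
Substitute A = t^(-1/4), i.e. A^e → t^(-e/4): V(t) = -t^6 + 2*t^5 - 3*t^4 + 4*t^3 - 4*t^2 + 4*t - 2 + 2*t^-1 - t^-2

Answer: -t^6 + 2*t^5 - 3*t^4 + 4*t^3 - 4*t^2 + 4*t - 2 + 2*t^-1 - t^-2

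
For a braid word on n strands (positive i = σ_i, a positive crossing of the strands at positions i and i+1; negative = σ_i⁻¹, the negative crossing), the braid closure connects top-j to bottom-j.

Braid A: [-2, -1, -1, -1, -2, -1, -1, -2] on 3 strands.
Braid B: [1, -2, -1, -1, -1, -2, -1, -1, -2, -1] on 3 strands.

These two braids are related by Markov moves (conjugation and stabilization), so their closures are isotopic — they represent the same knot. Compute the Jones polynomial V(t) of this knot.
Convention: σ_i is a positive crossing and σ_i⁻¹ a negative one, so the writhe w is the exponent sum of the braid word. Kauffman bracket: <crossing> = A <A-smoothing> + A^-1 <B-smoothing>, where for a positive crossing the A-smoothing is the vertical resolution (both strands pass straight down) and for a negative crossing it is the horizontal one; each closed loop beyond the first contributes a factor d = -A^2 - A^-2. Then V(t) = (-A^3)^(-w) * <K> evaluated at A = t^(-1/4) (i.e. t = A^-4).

t^-3 + t^-5 - t^-8

Derivation:
Markov-equivalent braids have isotopic closures, hence identical knot invariants. Strip the Markov moves from each word to reach a common short braid β, then compute V(t) once on β.
Braid A: s2^-1 s1^-1 s1^-1 s1^-1 s2^-1 s1^-1 s1^-1 s2^-1 on 3 strands has no conjugating prefix/suffix or stabilization to strip; take β = s2^-1 s1^-1 s1^-1 s1^-1 s2^-1 s1^-1 s1^-1 s2^-1.
Braid B: s1 s2^-1 s1^-1 s1^-1 s1^-1 s2^-1 s1^-1 s1^-1 s2^-1 s1^-1 on 3 strands reduces by inverse Markov moves (closure unchanged at each step):
  Deconjugate: the word is γ·β·γ⁻¹ with γ = s1 (prefix) and γ⁻¹ = s1^-1 (suffix); strip both.
Reduced to β = s2^-1 s1^-1 s1^-1 s1^-1 s2^-1 s1^-1 s1^-1 s2^-1 on 3 strands, 8 crossings.
Both give the same β = s2^-1 s1^-1 s1^-1 s1^-1 s2^-1 s1^-1 s1^-1 s2^-1 on 3 strands, so one state sum suffices:
Braid: s2^-1 s1^-1 s1^-1 s1^-1 s2^-1 s1^-1 s1^-1 s2^-1 on 3 strands, 8 crossings.
Writhe w = (#positive) - (#negative) = 0 - 8 = -8.
State-sum expansion of <K>. There are 2^8 = 256 states.
Each crossing splits two ways (0=vertical, 1=horizontal). The state's weight is A^(#A-smoothings - #B-smoothings) * d^(loops - 1).
Tabulate the states by total A-exponent and number of loops L (A-exp: L × count):
  A^8: L=5 ×1
  A^6: L=4 ×7, L=6 ×1
  A^4: L=3 ×19, L=5 ×9
  A^2: L=2 ×24, L=4 ×31, L=6 ×1
  A^0: L=1 ×12, L=3 ×53, L=5 ×5
  A^-2: L=2 ×45, L=4 ×11
  A^-4: L=1 ×15, L=3 ×13
  A^-6: L=2 ×8
  A^-8: L=3 ×1
Each group contributes A^e * Σ count * d^(L-1):
Powers of d = -A^2 - A^-2: d^2 = A^4 + 2 + A^-4; d^3 = -A^6 - 3*A^2 - 3*A^-2 - A^-6; d^4 = A^8 + 4*A^4 + 6 + 4*A^-4 + A^-8; d^5 = -A^10 - 5*A^6 - 10*A^2 - 10*A^-2 - 5*A^-6 - A^-10.
  A^8 * (d^4) = A^16 + 4*A^12 + 6*A^8 + 4*A^4 + 1
  A^6 * (7*d^3 + d^5) = -A^16 - 12*A^12 - 31*A^8 - 31*A^4 - 12 - A^-4
  A^4 * (19*d^2 + 9*d^4) = 9*A^12 + 55*A^8 + 92*A^4 + 55 + 9*A^-4
  A^2 * (24*d + 31*d^3 + d^5) = -A^12 - 36*A^8 - 127*A^4 - 127 - 36*A^-4 - A^-8
  A^0 * (12 + 53*d^2 + 5*d^4) = 5*A^8 + 73*A^4 + 148 + 73*A^-4 + 5*A^-8
  A^-2 * (45*d + 11*d^3) = -11*A^4 - 78 - 78*A^-4 - 11*A^-8
  A^-4 * (15 + 13*d^2) = 13 + 41*A^-4 + 13*A^-8
  A^-6 * (8*d) = -8*A^-4 - 8*A^-8
  A^-8 * (d^2) = A^-4 + 2*A^-8 + A^-12
Summing the groups: <K> = -A^8 + A^-4 + A^-12
Normalise by the writhe: (-A^3)^(-w) = (-A^3)^(8) = A^24, so f(A) = A^24 * <K> = -A^32 + A^20 + A^12.
Substitute A = t^(-1/4), i.e. A^e → t^(-e/4): V(t) = t^-3 + t^-5 - t^-8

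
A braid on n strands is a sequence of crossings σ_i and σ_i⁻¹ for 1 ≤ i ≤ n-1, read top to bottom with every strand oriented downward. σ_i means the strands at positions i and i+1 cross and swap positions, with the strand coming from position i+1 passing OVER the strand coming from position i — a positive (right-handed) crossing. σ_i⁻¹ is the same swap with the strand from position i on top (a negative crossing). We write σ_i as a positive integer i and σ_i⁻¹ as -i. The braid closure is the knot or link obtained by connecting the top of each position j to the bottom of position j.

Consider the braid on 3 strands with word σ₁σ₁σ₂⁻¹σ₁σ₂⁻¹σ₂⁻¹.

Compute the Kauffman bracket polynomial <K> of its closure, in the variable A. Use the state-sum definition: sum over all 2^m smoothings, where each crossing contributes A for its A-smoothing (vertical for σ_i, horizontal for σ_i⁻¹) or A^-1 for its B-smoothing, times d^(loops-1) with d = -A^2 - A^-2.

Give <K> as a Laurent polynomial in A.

-A^12 + 2*A^8 - 2*A^4 + 3 - 2*A^-4 + 2*A^-8 - A^-12

Derivation:
Braid: s1 s1 s2^-1 s1 s2^-1 s2^-1 on 3 strands, 6 crossings.
Writhe w = (#positive) - (#negative) = 3 - 3 = 0.
Enumerate smoothing states for the bracket polynomial. There are 2^6 = 64 states.
Each crossing splits two ways (0=vertical, 1=horizontal). The state's weight is A^(#A-smoothings - #B-smoothings) * d^(loops - 1).
Tabulate the states by total A-exponent and number of loops L (A-exp: L × count):
  A^6: L=4 ×1
  A^4: L=3 ×6
  A^2: L=2 ×14, L=4 ×1
  A^0: L=1 ×13, L=3 ×7
  A^-2: L=2 ×14, L=4 ×1
  A^-4: L=3 ×6
  A^-6: L=4 ×1
Each group contributes A^e * Σ count * d^(L-1):
Powers of d = -A^2 - A^-2: d^2 = A^4 + 2 + A^-4; d^3 = -A^6 - 3*A^2 - 3*A^-2 - A^-6.
  A^6 * (d^3) = -A^12 - 3*A^8 - 3*A^4 - 1
  A^4 * (6*d^2) = 6*A^8 + 12*A^4 + 6
  A^2 * (14*d + d^3) = -A^8 - 17*A^4 - 17 - A^-4
  A^0 * (13 + 7*d^2) = 7*A^4 + 27 + 7*A^-4
  A^-2 * (14*d + d^3) = -A^4 - 17 - 17*A^-4 - A^-8
  A^-4 * (6*d^2) = 6 + 12*A^-4 + 6*A^-8
  A^-6 * (d^3) = -1 - 3*A^-4 - 3*A^-8 - A^-12
Summing the groups: <K> = -A^12 + 2*A^8 - 2*A^4 + 3 - 2*A^-4 + 2*A^-8 - A^-12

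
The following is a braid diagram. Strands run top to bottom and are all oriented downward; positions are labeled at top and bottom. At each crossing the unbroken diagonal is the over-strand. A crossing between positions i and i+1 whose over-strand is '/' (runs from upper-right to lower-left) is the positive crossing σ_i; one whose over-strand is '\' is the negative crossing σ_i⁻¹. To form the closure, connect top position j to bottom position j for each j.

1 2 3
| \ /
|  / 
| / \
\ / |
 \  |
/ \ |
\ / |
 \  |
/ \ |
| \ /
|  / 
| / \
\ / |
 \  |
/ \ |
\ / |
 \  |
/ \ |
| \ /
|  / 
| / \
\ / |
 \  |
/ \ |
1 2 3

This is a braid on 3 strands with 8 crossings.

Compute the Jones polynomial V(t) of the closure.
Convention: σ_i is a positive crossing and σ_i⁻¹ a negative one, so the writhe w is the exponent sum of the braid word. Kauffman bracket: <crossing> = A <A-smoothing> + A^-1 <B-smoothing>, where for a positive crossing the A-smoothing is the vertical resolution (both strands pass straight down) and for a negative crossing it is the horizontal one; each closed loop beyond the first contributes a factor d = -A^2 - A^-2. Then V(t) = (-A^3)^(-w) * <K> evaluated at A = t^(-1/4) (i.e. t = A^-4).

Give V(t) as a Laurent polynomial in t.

-t^2 + 3*t - 4 + 6*t^-1 - 6*t^-2 + 6*t^-3 - 5*t^-4 + 3*t^-5 - t^-6

Derivation:
Reading the diagram top to bottom ('/'-over between positions i,i+1 = s_i, '\'-over = s_i^-1): braid word = s2 s1^-1 s1^-1 s2 s1^-1 s1^-1 s2 s1^-1.
Braid: s2 s1^-1 s1^-1 s2 s1^-1 s1^-1 s2 s1^-1 on 3 strands, 8 crossings.
Writhe w = (#positive) - (#negative) = 3 - 5 = -2.
State-sum expansion of <K>. There are 2^8 = 256 states.
For each crossing: s=0 is the vertical smoothing, s=1 horizontal. Crossing k contributes A^(sign_k * (1 - 2*s_k)); loop factor d = -A^2 - A^-2.
Tabulate the states by total A-exponent and number of loops L (A-exp: L × count):
  A^8: L=6 ×1
  A^6: L=5 ×8
  A^4: L=4 ×28
  A^2: L=3 ×55, L=5 ×1
  A^0: L=2 ×63, L=4 ×7
  A^-2: L=1 ×35, L=3 ×21
  A^-4: L=2 ×26, L=4 ×2
  A^-6: L=3 ×8
  A^-8: L=4 ×1
Each group contributes A^e * Σ count * d^(L-1):
Powers of d = -A^2 - A^-2: d^2 = A^4 + 2 + A^-4; d^3 = -A^6 - 3*A^2 - 3*A^-2 - A^-6; d^4 = A^8 + 4*A^4 + 6 + 4*A^-4 + A^-8; d^5 = -A^10 - 5*A^6 - 10*A^2 - 10*A^-2 - 5*A^-6 - A^-10.
  A^8 * (d^5) = -A^18 - 5*A^14 - 10*A^10 - 10*A^6 - 5*A^2 - A^-2
  A^6 * (8*d^4) = 8*A^14 + 32*A^10 + 48*A^6 + 32*A^2 + 8*A^-2
  A^4 * (28*d^3) = -28*A^10 - 84*A^6 - 84*A^2 - 28*A^-2
  A^2 * (55*d^2 + d^4) = A^10 + 59*A^6 + 116*A^2 + 59*A^-2 + A^-6
  A^0 * (63*d + 7*d^3) = -7*A^6 - 84*A^2 - 84*A^-2 - 7*A^-6
  A^-2 * (35 + 21*d^2) = 21*A^2 + 77*A^-2 + 21*A^-6
  A^-4 * (26*d + 2*d^3) = -2*A^2 - 32*A^-2 - 32*A^-6 - 2*A^-10
  A^-6 * (8*d^2) = 8*A^-2 + 16*A^-6 + 8*A^-10
  A^-8 * (d^3) = -A^-2 - 3*A^-6 - 3*A^-10 - A^-14
Summing the groups: <K> = -A^18 + 3*A^14 - 5*A^10 + 6*A^6 - 6*A^2 + 6*A^-2 - 4*A^-6 + 3*A^-10 - A^-14
Normalise by the writhe: (-A^3)^(-w) = (-A^3)^(2) = A^6, so f(A) = A^6 * <K> = -A^24 + 3*A^20 - 5*A^16 + 6*A^12 - 6*A^8 + 6*A^4 - 4 + 3*A^-4 - A^-8.
Substitute A = t^(-1/4), i.e. A^e → t^(-e/4): V(t) = -t^2 + 3*t - 4 + 6*t^-1 - 6*t^-2 + 6*t^-3 - 5*t^-4 + 3*t^-5 - t^-6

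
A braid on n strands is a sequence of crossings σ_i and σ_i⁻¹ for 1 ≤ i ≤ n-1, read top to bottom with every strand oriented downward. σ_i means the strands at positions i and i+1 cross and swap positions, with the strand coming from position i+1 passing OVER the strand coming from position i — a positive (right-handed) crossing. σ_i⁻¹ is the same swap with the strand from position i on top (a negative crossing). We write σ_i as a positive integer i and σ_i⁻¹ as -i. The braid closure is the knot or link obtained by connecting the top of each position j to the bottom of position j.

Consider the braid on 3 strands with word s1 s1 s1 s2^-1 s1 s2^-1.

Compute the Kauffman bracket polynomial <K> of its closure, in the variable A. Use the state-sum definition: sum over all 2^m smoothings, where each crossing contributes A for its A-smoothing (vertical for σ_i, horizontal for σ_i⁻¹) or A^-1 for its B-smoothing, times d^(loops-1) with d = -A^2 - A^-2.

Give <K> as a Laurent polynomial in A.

A^10 - A^6 + 2*A^2 - 2*A^-2 + 2*A^-6 - 2*A^-10 + A^-14

Derivation:
Braid: s1 s1 s1 s2^-1 s1 s2^-1 on 3 strands, 6 crossings.
Writhe w = (#positive) - (#negative) = 4 - 2 = 2.
State-sum expansion of <K>. There are 2^6 = 64 states.
Each crossing splits two ways (0=vertical, 1=horizontal). The state's weight is A^(#A-smoothings - #B-smoothings) * d^(loops - 1).
Tabulate the states by total A-exponent and number of loops L (A-exp: L × count):
  A^6: L=3 ×1
  A^4: L=2 ×6
  A^2: L=1 ×11, L=3 ×4
  A^0: L=2 ×19, L=4 ×1
  A^-2: L=3 ×15
  A^-4: L=4 ×6
  A^-6: L=5 ×1
Each group contributes A^e * Σ count * d^(L-1):
Powers of d = -A^2 - A^-2: d^2 = A^4 + 2 + A^-4; d^3 = -A^6 - 3*A^2 - 3*A^-2 - A^-6; d^4 = A^8 + 4*A^4 + 6 + 4*A^-4 + A^-8.
  A^6 * (d^2) = A^10 + 2*A^6 + A^2
  A^4 * (6*d) = -6*A^6 - 6*A^2
  A^2 * (11 + 4*d^2) = 4*A^6 + 19*A^2 + 4*A^-2
  A^0 * (19*d + d^3) = -A^6 - 22*A^2 - 22*A^-2 - A^-6
  A^-2 * (15*d^2) = 15*A^2 + 30*A^-2 + 15*A^-6
  A^-4 * (6*d^3) = -6*A^2 - 18*A^-2 - 18*A^-6 - 6*A^-10
  A^-6 * (d^4) = A^2 + 4*A^-2 + 6*A^-6 + 4*A^-10 + A^-14
Summing the groups: <K> = A^10 - A^6 + 2*A^2 - 2*A^-2 + 2*A^-6 - 2*A^-10 + A^-14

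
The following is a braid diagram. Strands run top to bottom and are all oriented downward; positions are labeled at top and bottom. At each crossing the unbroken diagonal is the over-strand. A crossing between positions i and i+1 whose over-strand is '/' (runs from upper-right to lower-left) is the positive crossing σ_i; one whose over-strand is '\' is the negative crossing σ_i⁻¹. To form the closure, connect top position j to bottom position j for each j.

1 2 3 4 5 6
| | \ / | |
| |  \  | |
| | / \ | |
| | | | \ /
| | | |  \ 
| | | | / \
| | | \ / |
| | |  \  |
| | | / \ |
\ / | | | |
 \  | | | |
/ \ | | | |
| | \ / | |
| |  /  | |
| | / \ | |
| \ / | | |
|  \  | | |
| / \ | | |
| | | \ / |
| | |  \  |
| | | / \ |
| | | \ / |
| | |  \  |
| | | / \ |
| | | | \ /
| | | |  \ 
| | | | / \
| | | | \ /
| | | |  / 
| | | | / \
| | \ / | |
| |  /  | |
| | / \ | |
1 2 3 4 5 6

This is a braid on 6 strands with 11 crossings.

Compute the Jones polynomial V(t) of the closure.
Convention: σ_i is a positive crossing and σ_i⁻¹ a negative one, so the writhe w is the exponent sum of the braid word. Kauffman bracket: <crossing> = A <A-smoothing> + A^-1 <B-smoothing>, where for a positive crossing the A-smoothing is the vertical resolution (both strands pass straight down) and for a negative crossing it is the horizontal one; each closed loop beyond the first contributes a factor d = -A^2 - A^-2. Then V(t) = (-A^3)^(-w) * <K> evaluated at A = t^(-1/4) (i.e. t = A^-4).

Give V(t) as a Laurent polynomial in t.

Reading the diagram top to bottom ('/'-over between positions i,i+1 = s_i, '\'-over = s_i^-1): braid word = s3^-1 s5^-1 s4^-1 s1^-1 s3 s2^-1 s4^-1 s4^-1 s5^-1 s5 s3.
The presented braid s3^-1 s5^-1 s4^-1 s1^-1 s3 s2^-1 s4^-1 s4^-1 s5^-1 s5 s3 on 6 strands reduces by inverse Markov moves (closure unchanged at each step):
  Deconjugate: the word is γ·β·γ⁻¹ with γ = s3^-1 s5^-1 (prefix) and γ⁻¹ = s5 s3 (suffix); strip both.
  Destabilize: the word has the form β·s5^-1 where s5^-1 occurs only as the final letter (β ∈ B_5); drop it and the last strand → 5 strands.
Reduced to β = s4^-1 s1^-1 s3 s2^-1 s4^-1 s4^-1 on 5 strands, 6 crossings.
Compute on β:
Braid: s4^-1 s1^-1 s3 s2^-1 s4^-1 s4^-1 on 5 strands, 6 crossings.
Writhe w = (#positive) - (#negative) = 1 - 5 = -4.
Enumerate smoothing states for the bracket polynomial. There are 2^6 = 64 states.
For each crossing: s=0 is the vertical smoothing, s=1 horizontal. Crossing k contributes A^(sign_k * (1 - 2*s_k)); loop factor d = -A^2 - A^-2.
Tabulate the states by total A-exponent and number of loops L (A-exp: L × count):
  A^6: L=4 ×1
  A^4: L=3 ×4, L=5 ×2
  A^2: L=2 ×6, L=4 ×8, L=6 ×1
  A^0: L=1 ×3, L=3 ×13, L=5 ×4
  A^-2: L=2 ×7, L=4 ×8
  A^-4: L=3 ×5, L=5 ×1
  A^-6: L=4 ×1
Each group contributes A^e * Σ count * d^(L-1):
Powers of d = -A^2 - A^-2: d^2 = A^4 + 2 + A^-4; d^3 = -A^6 - 3*A^2 - 3*A^-2 - A^-6; d^4 = A^8 + 4*A^4 + 6 + 4*A^-4 + A^-8; d^5 = -A^10 - 5*A^6 - 10*A^2 - 10*A^-2 - 5*A^-6 - A^-10.
  A^6 * (d^3) = -A^12 - 3*A^8 - 3*A^4 - 1
  A^4 * (4*d^2 + 2*d^4) = 2*A^12 + 12*A^8 + 20*A^4 + 12 + 2*A^-4
  A^2 * (6*d + 8*d^3 + d^5) = -A^12 - 13*A^8 - 40*A^4 - 40 - 13*A^-4 - A^-8
  A^0 * (3 + 13*d^2 + 4*d^4) = 4*A^8 + 29*A^4 + 53 + 29*A^-4 + 4*A^-8
  A^-2 * (7*d + 8*d^3) = -8*A^4 - 31 - 31*A^-4 - 8*A^-8
  A^-4 * (5*d^2 + d^4) = A^4 + 9 + 16*A^-4 + 9*A^-8 + A^-12
  A^-6 * (d^3) = -1 - 3*A^-4 - 3*A^-8 - A^-12
Summing the groups: <K> = -A^4 + 1 + A^-8
Normalise by the writhe: (-A^3)^(-w) = (-A^3)^(4) = A^12, so f(A) = A^12 * <K> = -A^16 + A^12 + A^4.
Substitute A = t^(-1/4), i.e. A^e → t^(-e/4): V(t) = t^-1 + t^-3 - t^-4

Answer: t^-1 + t^-3 - t^-4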